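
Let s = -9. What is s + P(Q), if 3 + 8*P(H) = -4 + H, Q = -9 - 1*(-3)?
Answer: -85/8 ≈ -10.625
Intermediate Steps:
Q = -6 (Q = -9 + 3 = -6)
P(H) = -7/8 + H/8 (P(H) = -3/8 + (-4 + H)/8 = -3/8 + (-½ + H/8) = -7/8 + H/8)
s + P(Q) = -9 + (-7/8 + (⅛)*(-6)) = -9 + (-7/8 - ¾) = -9 - 13/8 = -85/8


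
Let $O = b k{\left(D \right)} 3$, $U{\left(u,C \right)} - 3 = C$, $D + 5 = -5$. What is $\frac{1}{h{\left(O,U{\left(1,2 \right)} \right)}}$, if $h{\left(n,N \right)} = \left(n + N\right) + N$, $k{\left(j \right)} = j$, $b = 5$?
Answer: $- \frac{1}{140} \approx -0.0071429$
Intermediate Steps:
$D = -10$ ($D = -5 - 5 = -10$)
$U{\left(u,C \right)} = 3 + C$
$O = -150$ ($O = 5 \left(-10\right) 3 = \left(-50\right) 3 = -150$)
$h{\left(n,N \right)} = n + 2 N$ ($h{\left(n,N \right)} = \left(N + n\right) + N = n + 2 N$)
$\frac{1}{h{\left(O,U{\left(1,2 \right)} \right)}} = \frac{1}{-150 + 2 \left(3 + 2\right)} = \frac{1}{-150 + 2 \cdot 5} = \frac{1}{-150 + 10} = \frac{1}{-140} = - \frac{1}{140}$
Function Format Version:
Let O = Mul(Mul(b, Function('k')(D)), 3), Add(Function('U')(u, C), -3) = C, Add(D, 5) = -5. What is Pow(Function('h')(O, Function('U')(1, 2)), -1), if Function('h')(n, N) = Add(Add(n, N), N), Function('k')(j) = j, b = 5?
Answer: Rational(-1, 140) ≈ -0.0071429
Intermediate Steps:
D = -10 (D = Add(-5, -5) = -10)
Function('U')(u, C) = Add(3, C)
O = -150 (O = Mul(Mul(5, -10), 3) = Mul(-50, 3) = -150)
Function('h')(n, N) = Add(n, Mul(2, N)) (Function('h')(n, N) = Add(Add(N, n), N) = Add(n, Mul(2, N)))
Pow(Function('h')(O, Function('U')(1, 2)), -1) = Pow(Add(-150, Mul(2, Add(3, 2))), -1) = Pow(Add(-150, Mul(2, 5)), -1) = Pow(Add(-150, 10), -1) = Pow(-140, -1) = Rational(-1, 140)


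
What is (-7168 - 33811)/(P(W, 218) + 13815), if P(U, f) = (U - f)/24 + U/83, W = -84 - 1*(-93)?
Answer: -81630168/27502349 ≈ -2.9681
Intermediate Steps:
W = 9 (W = -84 + 93 = 9)
P(U, f) = -f/24 + 107*U/1992 (P(U, f) = (U - f)*(1/24) + U*(1/83) = (-f/24 + U/24) + U/83 = -f/24 + 107*U/1992)
(-7168 - 33811)/(P(W, 218) + 13815) = (-7168 - 33811)/((-1/24*218 + (107/1992)*9) + 13815) = -40979/((-109/12 + 321/664) + 13815) = -40979/(-17131/1992 + 13815) = -40979/27502349/1992 = -40979*1992/27502349 = -81630168/27502349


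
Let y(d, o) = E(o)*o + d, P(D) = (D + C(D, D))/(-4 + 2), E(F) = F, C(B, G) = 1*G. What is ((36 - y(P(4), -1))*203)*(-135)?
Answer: -1068795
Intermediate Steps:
C(B, G) = G
P(D) = -D (P(D) = (D + D)/(-4 + 2) = (2*D)/(-2) = (2*D)*(-½) = -D)
y(d, o) = d + o² (y(d, o) = o*o + d = o² + d = d + o²)
((36 - y(P(4), -1))*203)*(-135) = ((36 - (-1*4 + (-1)²))*203)*(-135) = ((36 - (-4 + 1))*203)*(-135) = ((36 - 1*(-3))*203)*(-135) = ((36 + 3)*203)*(-135) = (39*203)*(-135) = 7917*(-135) = -1068795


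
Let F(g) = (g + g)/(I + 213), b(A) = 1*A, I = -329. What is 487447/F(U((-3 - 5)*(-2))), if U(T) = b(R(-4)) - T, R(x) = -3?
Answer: 28271926/19 ≈ 1.4880e+6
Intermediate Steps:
b(A) = A
U(T) = -3 - T
F(g) = -g/58 (F(g) = (g + g)/(-329 + 213) = (2*g)/(-116) = (2*g)*(-1/116) = -g/58)
487447/F(U((-3 - 5)*(-2))) = 487447/((-(-3 - (-3 - 5)*(-2))/58)) = 487447/((-(-3 - (-8)*(-2))/58)) = 487447/((-(-3 - 1*16)/58)) = 487447/((-(-3 - 16)/58)) = 487447/((-1/58*(-19))) = 487447/(19/58) = 487447*(58/19) = 28271926/19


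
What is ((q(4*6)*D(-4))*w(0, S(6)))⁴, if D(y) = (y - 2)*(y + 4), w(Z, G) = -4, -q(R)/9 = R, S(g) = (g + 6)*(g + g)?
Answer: 0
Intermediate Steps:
S(g) = 2*g*(6 + g) (S(g) = (6 + g)*(2*g) = 2*g*(6 + g))
q(R) = -9*R
D(y) = (-2 + y)*(4 + y)
((q(4*6)*D(-4))*w(0, S(6)))⁴ = (((-36*6)*(-8 + (-4)² + 2*(-4)))*(-4))⁴ = (((-9*24)*(-8 + 16 - 8))*(-4))⁴ = (-216*0*(-4))⁴ = (0*(-4))⁴ = 0⁴ = 0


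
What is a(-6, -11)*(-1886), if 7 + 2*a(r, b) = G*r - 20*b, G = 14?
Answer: -121647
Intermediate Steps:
a(r, b) = -7/2 - 10*b + 7*r (a(r, b) = -7/2 + (14*r - 20*b)/2 = -7/2 + (-20*b + 14*r)/2 = -7/2 + (-10*b + 7*r) = -7/2 - 10*b + 7*r)
a(-6, -11)*(-1886) = (-7/2 - 10*(-11) + 7*(-6))*(-1886) = (-7/2 + 110 - 42)*(-1886) = (129/2)*(-1886) = -121647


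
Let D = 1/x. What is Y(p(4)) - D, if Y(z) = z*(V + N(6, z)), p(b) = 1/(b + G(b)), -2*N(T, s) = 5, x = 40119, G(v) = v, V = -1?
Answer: -280849/641904 ≈ -0.43752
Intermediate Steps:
N(T, s) = -5/2 (N(T, s) = -½*5 = -5/2)
p(b) = 1/(2*b) (p(b) = 1/(b + b) = 1/(2*b))
Y(z) = -7*z/2 (Y(z) = z*(-1 - 5/2) = z*(-7/2) = -7*z/2)
D = 1/40119 ≈ 2.4926e-5
Y(p(4)) - D = -7/(4*4) - 1*1/40119 = -7/(4*4) - 1/40119 = -7/2*⅛ - 1/40119 = -7/16 - 1/40119 = -280849/641904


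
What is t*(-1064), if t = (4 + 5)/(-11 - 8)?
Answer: 504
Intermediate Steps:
t = -9/19 (t = 9/(-19) = 9*(-1/19) = -9/19 ≈ -0.47368)
t*(-1064) = -9/19*(-1064) = 504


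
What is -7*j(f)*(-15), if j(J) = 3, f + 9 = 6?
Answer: 315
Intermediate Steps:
f = -3 (f = -9 + 6 = -3)
-7*j(f)*(-15) = -7*3*(-15) = -21*(-15) = 315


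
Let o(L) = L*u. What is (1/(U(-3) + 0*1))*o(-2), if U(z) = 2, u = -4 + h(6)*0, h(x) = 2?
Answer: 4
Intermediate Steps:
u = -4 (u = -4 + 2*0 = -4 + 0 = -4)
o(L) = -4*L (o(L) = L*(-4) = -4*L)
(1/(U(-3) + 0*1))*o(-2) = (1/(2 + 0*1))*(-4*(-2)) = (1/(2 + 0))*8 = (1/2)*8 = (1*(½))*8 = (½)*8 = 4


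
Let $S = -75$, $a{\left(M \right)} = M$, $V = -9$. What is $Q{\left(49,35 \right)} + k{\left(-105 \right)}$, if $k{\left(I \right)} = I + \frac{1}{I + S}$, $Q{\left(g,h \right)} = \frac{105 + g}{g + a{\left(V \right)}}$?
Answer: $- \frac{4552}{45} \approx -101.16$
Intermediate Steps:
$Q{\left(g,h \right)} = \frac{105 + g}{-9 + g}$ ($Q{\left(g,h \right)} = \frac{105 + g}{g - 9} = \frac{105 + g}{-9 + g}$)
$k{\left(I \right)} = I + \frac{1}{-75 + I}$ ($k{\left(I \right)} = I + \frac{1}{I - 75} = I + \frac{1}{-75 + I}$)
$Q{\left(49,35 \right)} + k{\left(-105 \right)} = \frac{105 + 49}{-9 + 49} + \frac{1 + \left(-105\right)^{2} - -7875}{-75 - 105} = \frac{1}{40} \cdot 154 + \frac{1 + 11025 + 7875}{-180} = \frac{1}{40} \cdot 154 - \frac{18901}{180} = \frac{77}{20} - \frac{18901}{180} = - \frac{4552}{45}$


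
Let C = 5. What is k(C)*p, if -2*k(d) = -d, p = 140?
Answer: 350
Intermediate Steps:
k(d) = d/2 (k(d) = -(-1)*d/2 = d/2)
k(C)*p = ((½)*5)*140 = (5/2)*140 = 350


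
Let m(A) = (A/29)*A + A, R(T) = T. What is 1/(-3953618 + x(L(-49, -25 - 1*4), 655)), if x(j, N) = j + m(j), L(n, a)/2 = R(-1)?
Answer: -29/114655034 ≈ -2.5293e-7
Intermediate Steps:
L(n, a) = -2 (L(n, a) = 2*(-1) = -2)
m(A) = A + A²/29 (m(A) = (A*(1/29))*A + A = (A/29)*A + A = A²/29 + A = A + A²/29)
x(j, N) = j + j*(29 + j)/29
1/(-3953618 + x(L(-49, -25 - 1*4), 655)) = 1/(-3953618 + (1/29)*(-2)*(58 - 2)) = 1/(-3953618 + (1/29)*(-2)*56) = 1/(-3953618 - 112/29) = 1/(-114655034/29) = -29/114655034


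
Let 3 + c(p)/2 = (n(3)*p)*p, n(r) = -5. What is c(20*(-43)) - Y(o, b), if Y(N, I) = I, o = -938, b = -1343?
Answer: -7394663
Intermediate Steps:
c(p) = -6 - 10*p**2 (c(p) = -6 + 2*((-5*p)*p) = -6 + 2*(-5*p**2) = -6 - 10*p**2)
c(20*(-43)) - Y(o, b) = (-6 - 10*(20*(-43))**2) - 1*(-1343) = (-6 - 10*(-860)**2) + 1343 = (-6 - 10*739600) + 1343 = (-6 - 7396000) + 1343 = -7396006 + 1343 = -7394663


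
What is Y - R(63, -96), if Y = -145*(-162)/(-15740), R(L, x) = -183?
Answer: 285693/1574 ≈ 181.51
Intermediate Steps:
Y = -2349/1574 (Y = 23490*(-1/15740) = -2349/1574 ≈ -1.4924)
Y - R(63, -96) = -2349/1574 - 1*(-183) = -2349/1574 + 183 = 285693/1574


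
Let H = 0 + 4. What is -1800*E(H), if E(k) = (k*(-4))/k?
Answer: 7200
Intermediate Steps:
H = 4
E(k) = -4 (E(k) = (-4*k)/k = -4)
-1800*E(H) = -1800*(-4) = 7200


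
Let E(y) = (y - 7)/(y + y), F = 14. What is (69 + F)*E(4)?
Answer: -249/8 ≈ -31.125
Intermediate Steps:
E(y) = (-7 + y)/(2*y) (E(y) = (-7 + y)/((2*y)) = (-7 + y)*(1/(2*y)) = (-7 + y)/(2*y))
(69 + F)*E(4) = (69 + 14)*((½)*(-7 + 4)/4) = 83*((½)*(¼)*(-3)) = 83*(-3/8) = -249/8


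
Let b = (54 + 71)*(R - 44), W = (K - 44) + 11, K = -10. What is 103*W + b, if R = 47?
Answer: -4054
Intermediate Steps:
W = -43 (W = (-10 - 44) + 11 = -54 + 11 = -43)
b = 375 (b = (54 + 71)*(47 - 44) = 125*3 = 375)
103*W + b = 103*(-43) + 375 = -4429 + 375 = -4054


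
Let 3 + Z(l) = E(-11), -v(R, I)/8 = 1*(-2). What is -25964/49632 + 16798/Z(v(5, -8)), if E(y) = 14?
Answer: 18941653/12408 ≈ 1526.6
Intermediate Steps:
v(R, I) = 16 (v(R, I) = -8*(-2) = 16)
Z(l) = 11 (Z(l) = -3 + 14 = 11)
-25964/49632 + 16798/Z(v(5, -8)) = -25964/49632 + 16798/11 = -25964*1/49632 + 16798*(1/11) = -6491/12408 + 16798/11 = 18941653/12408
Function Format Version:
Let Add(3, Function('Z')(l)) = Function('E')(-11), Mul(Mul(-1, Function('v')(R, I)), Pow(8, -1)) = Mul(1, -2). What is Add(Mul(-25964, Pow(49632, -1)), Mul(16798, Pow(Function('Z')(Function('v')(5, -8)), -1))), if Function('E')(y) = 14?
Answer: Rational(18941653, 12408) ≈ 1526.6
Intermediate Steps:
Function('v')(R, I) = 16 (Function('v')(R, I) = Mul(-8, Mul(1, -2)) = Mul(-8, -2) = 16)
Function('Z')(l) = 11 (Function('Z')(l) = Add(-3, 14) = 11)
Add(Mul(-25964, Pow(49632, -1)), Mul(16798, Pow(Function('Z')(Function('v')(5, -8)), -1))) = Add(Mul(-25964, Pow(49632, -1)), Mul(16798, Pow(11, -1))) = Add(Mul(-25964, Rational(1, 49632)), Mul(16798, Rational(1, 11))) = Add(Rational(-6491, 12408), Rational(16798, 11)) = Rational(18941653, 12408)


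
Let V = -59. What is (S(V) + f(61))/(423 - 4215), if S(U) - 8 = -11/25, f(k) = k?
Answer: -857/47400 ≈ -0.018080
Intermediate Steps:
S(U) = 189/25 (S(U) = 8 - 11/25 = 189/25)
(S(V) + f(61))/(423 - 4215) = (189/25 + 61)/(423 - 4215) = (1714/25)/(-3792) = (1714/25)*(-1/3792) = -857/47400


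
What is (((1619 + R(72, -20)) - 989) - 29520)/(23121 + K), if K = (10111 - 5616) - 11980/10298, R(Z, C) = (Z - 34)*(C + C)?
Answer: -78290545/71094397 ≈ -1.1012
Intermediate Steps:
R(Z, C) = 2*C*(-34 + Z) (R(Z, C) = (-34 + Z)*(2*C) = 2*C*(-34 + Z))
K = 23138765/5149 (K = 4495 - 11980*1/10298 = 4495 - 5990/5149 = 23138765/5149 ≈ 4493.8)
(((1619 + R(72, -20)) - 989) - 29520)/(23121 + K) = (((1619 + 2*(-20)*(-34 + 72)) - 989) - 29520)/(23121 + 23138765/5149) = (((1619 + 2*(-20)*38) - 989) - 29520)/(142188794/5149) = (((1619 - 1520) - 989) - 29520)*(5149/142188794) = ((99 - 989) - 29520)*(5149/142188794) = (-890 - 29520)*(5149/142188794) = -30410*5149/142188794 = -78290545/71094397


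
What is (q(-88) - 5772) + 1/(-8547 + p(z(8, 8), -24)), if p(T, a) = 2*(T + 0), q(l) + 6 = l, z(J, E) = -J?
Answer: -50230559/8563 ≈ -5866.0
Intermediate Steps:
q(l) = -6 + l
p(T, a) = 2*T
(q(-88) - 5772) + 1/(-8547 + p(z(8, 8), -24)) = ((-6 - 88) - 5772) + 1/(-8547 + 2*(-1*8)) = (-94 - 5772) + 1/(-8547 + 2*(-8)) = -5866 + 1/(-8547 - 16) = -5866 + 1/(-8563) = -5866 - 1/8563 = -50230559/8563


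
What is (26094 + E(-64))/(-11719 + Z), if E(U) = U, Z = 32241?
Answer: 13015/10261 ≈ 1.2684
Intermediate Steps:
(26094 + E(-64))/(-11719 + Z) = (26094 - 64)/(-11719 + 32241) = 26030/20522 = 26030*(1/20522) = 13015/10261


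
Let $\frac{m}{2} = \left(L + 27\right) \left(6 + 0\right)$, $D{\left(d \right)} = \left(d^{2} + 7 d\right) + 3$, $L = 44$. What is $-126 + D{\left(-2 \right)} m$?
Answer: $-6090$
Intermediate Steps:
$D{\left(d \right)} = 3 + d^{2} + 7 d$
$m = 852$ ($m = 2 \left(44 + 27\right) \left(6 + 0\right) = 2 \cdot 71 \cdot 6 = 2 \cdot 426 = 852$)
$-126 + D{\left(-2 \right)} m = -126 + \left(3 + \left(-2\right)^{2} + 7 \left(-2\right)\right) 852 = -126 + \left(3 + 4 - 14\right) 852 = -126 - 5964 = -6090$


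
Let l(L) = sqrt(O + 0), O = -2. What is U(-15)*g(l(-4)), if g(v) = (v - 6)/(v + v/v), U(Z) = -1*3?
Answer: 4 - 7*I*sqrt(2) ≈ 4.0 - 9.8995*I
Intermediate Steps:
l(L) = I*sqrt(2) (l(L) = sqrt(-2 + 0) = sqrt(-2) = I*sqrt(2))
U(Z) = -3
g(v) = (-6 + v)/(1 + v) (g(v) = (-6 + v)/(v + 1) = (-6 + v)/(1 + v))
U(-15)*g(l(-4)) = -3*(-6 + I*sqrt(2))/(1 + I*sqrt(2))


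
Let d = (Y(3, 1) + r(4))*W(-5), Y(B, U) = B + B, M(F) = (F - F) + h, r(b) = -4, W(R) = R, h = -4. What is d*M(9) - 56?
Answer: -16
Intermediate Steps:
M(F) = -4 (M(F) = (F - F) - 4 = 0 - 4 = -4)
Y(B, U) = 2*B
d = -10 (d = (2*3 - 4)*(-5) = (6 - 4)*(-5) = 2*(-5) = -10)
d*M(9) - 56 = -10*(-4) - 56 = 40 - 56 = -16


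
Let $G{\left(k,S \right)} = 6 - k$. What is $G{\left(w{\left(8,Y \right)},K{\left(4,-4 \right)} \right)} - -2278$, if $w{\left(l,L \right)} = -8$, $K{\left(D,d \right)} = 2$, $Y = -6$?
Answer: $2292$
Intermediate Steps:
$G{\left(w{\left(8,Y \right)},K{\left(4,-4 \right)} \right)} - -2278 = \left(6 - -8\right) - -2278 = \left(6 + 8\right) + 2278 = 14 + 2278 = 2292$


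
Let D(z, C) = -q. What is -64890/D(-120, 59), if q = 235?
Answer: 12978/47 ≈ 276.13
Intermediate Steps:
D(z, C) = -235 (D(z, C) = -1*235 = -235)
-64890/D(-120, 59) = -64890/(-235) = -64890*(-1/235) = 12978/47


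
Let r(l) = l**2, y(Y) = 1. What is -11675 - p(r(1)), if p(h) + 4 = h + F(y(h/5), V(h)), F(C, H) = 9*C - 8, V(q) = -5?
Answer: -11673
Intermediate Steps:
F(C, H) = -8 + 9*C
p(h) = -3 + h (p(h) = -4 + (h + (-8 + 9*1)) = -4 + (h + (-8 + 9)) = -4 + (h + 1) = -4 + (1 + h) = -3 + h)
-11675 - p(r(1)) = -11675 - (-3 + 1**2) = -11675 - (-3 + 1) = -11675 - 1*(-2) = -11675 + 2 = -11673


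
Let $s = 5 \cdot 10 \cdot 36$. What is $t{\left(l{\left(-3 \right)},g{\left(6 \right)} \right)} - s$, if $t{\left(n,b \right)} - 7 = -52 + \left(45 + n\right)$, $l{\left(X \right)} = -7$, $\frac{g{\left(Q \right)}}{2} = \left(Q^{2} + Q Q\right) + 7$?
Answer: $-1807$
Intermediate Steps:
$g{\left(Q \right)} = 14 + 4 Q^{2}$ ($g{\left(Q \right)} = 2 \left(\left(Q^{2} + Q Q\right) + 7\right) = 2 \left(\left(Q^{2} + Q^{2}\right) + 7\right) = 2 \left(2 Q^{2} + 7\right) = 2 \left(7 + 2 Q^{2}\right) = 14 + 4 Q^{2}$)
$t{\left(n,b \right)} = n$ ($t{\left(n,b \right)} = 7 + \left(-52 + \left(45 + n\right)\right) = 7 + \left(-7 + n\right) = n$)
$s = 1800$ ($s = 50 \cdot 36 = 1800$)
$t{\left(l{\left(-3 \right)},g{\left(6 \right)} \right)} - s = -7 - 1800 = -1807$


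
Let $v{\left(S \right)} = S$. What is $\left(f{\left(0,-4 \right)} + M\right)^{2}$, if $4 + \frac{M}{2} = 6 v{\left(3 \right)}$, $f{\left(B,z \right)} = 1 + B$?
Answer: $841$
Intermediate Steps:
$M = 28$ ($M = -8 + 2 \cdot 6 \cdot 3 = -8 + 2 \cdot 18 = -8 + 36 = 28$)
$\left(f{\left(0,-4 \right)} + M\right)^{2} = \left(\left(1 + 0\right) + 28\right)^{2} = \left(1 + 28\right)^{2} = 29^{2} = 841$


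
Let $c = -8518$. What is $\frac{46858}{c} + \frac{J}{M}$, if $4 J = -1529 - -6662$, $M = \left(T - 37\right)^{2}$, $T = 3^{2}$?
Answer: $- \frac{51611897}{13356224} \approx -3.8643$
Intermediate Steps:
$T = 9$
$M = 784$ ($M = \left(9 - 37\right)^{2} = \left(-28\right)^{2} = 784$)
$J = \frac{5133}{4}$ ($J = \frac{-1529 - -6662}{4} = \frac{-1529 + 6662}{4} = \frac{1}{4} \cdot 5133 = \frac{5133}{4} \approx 1283.3$)
$\frac{46858}{c} + \frac{J}{M} = \frac{46858}{-8518} + \frac{5133}{4 \cdot 784} = 46858 \left(- \frac{1}{8518}\right) + \frac{5133}{4} \cdot \frac{1}{784} = - \frac{23429}{4259} + \frac{5133}{3136} = - \frac{51611897}{13356224}$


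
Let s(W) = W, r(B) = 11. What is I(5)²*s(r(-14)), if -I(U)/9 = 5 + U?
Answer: 89100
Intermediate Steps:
I(U) = -45 - 9*U (I(U) = -9*(5 + U) = -45 - 9*U)
I(5)²*s(r(-14)) = (-45 - 9*5)²*11 = (-45 - 45)²*11 = (-90)²*11 = 8100*11 = 89100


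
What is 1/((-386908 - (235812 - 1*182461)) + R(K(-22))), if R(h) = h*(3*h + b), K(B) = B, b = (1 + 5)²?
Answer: -1/439599 ≈ -2.2748e-6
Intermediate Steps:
b = 36 (b = 6² = 36)
R(h) = h*(36 + 3*h) (R(h) = h*(3*h + 36) = h*(36 + 3*h))
1/((-386908 - (235812 - 1*182461)) + R(K(-22))) = 1/((-386908 - (235812 - 1*182461)) + 3*(-22)*(12 - 22)) = 1/((-386908 - (235812 - 182461)) + 3*(-22)*(-10)) = 1/((-386908 - 1*53351) + 660) = 1/((-386908 - 53351) + 660) = 1/(-440259 + 660) = 1/(-439599) = -1/439599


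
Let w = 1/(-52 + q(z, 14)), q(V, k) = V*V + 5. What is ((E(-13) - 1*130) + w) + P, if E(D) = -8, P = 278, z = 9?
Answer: 4761/34 ≈ 140.03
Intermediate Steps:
q(V, k) = 5 + V**2 (q(V, k) = V**2 + 5 = 5 + V**2)
w = 1/34 (w = 1/(-52 + (5 + 9**2)) = 1/(-52 + (5 + 81)) = 1/(-52 + 86) = 1/34 ≈ 0.029412)
((E(-13) - 1*130) + w) + P = ((-8 - 1*130) + 1/34) + 278 = ((-8 - 130) + 1/34) + 278 = (-138 + 1/34) + 278 = -4691/34 + 278 = 4761/34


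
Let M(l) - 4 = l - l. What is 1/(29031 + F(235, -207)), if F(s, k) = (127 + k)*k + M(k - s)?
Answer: 1/45595 ≈ 2.1932e-5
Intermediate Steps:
M(l) = 4 (M(l) = 4 + (l - l) = 4 + 0 = 4)
F(s, k) = 4 + k*(127 + k) (F(s, k) = (127 + k)*k + 4 = k*(127 + k) + 4 = 4 + k*(127 + k))
1/(29031 + F(235, -207)) = 1/(29031 + (4 + (-207)² + 127*(-207))) = 1/(29031 + (4 + 42849 - 26289)) = 1/(29031 + 16564) = 1/45595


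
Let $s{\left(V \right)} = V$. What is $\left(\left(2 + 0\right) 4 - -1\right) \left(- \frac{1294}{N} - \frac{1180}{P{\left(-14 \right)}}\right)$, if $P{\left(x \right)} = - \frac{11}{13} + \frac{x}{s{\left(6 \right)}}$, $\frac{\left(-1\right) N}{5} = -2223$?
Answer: $\frac{127837961}{38285} \approx 3339.1$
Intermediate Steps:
$N = 11115$ ($N = \left(-5\right) \left(-2223\right) = 11115$)
$P{\left(x \right)} = - \frac{11}{13} + \frac{x}{6}$
$\left(\left(2 + 0\right) 4 - -1\right) \left(- \frac{1294}{N} - \frac{1180}{P{\left(-14 \right)}}\right) = \left(\left(2 + 0\right) 4 - -1\right) \left(- \frac{1294}{11115} - \frac{1180}{- \frac{11}{13} + \frac{1}{6} \left(-14\right)}\right) = \left(2 \cdot 4 + 1\right) \left(\left(-1294\right) \frac{1}{11115} - \frac{1180}{- \frac{11}{13} - \frac{7}{3}}\right) = \left(8 + 1\right) \left(- \frac{1294}{11115} - \frac{1180}{- \frac{124}{39}}\right) = 9 \left(- \frac{1294}{11115} - - \frac{11505}{31}\right) = 9 \left(- \frac{1294}{11115} + \frac{11505}{31}\right) = 9 \cdot \frac{127837961}{344565} = \frac{127837961}{38285}$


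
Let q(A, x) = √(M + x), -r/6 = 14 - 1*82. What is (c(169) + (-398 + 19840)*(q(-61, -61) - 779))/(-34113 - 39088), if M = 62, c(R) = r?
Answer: 15125468/73201 ≈ 206.63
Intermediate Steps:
r = 408 (r = -6*(14 - 1*82) = -6*(14 - 82) = -6*(-68) = 408)
c(R) = 408
q(A, x) = √(62 + x)
(c(169) + (-398 + 19840)*(q(-61, -61) - 779))/(-34113 - 39088) = (408 + (-398 + 19840)*(√(62 - 61) - 779))/(-34113 - 39088) = (408 + 19442*(√1 - 779))/(-73201) = (408 + 19442*(1 - 779))*(-1/73201) = (408 + 19442*(-778))*(-1/73201) = (408 - 15125876)*(-1/73201) = -15125468*(-1/73201) = 15125468/73201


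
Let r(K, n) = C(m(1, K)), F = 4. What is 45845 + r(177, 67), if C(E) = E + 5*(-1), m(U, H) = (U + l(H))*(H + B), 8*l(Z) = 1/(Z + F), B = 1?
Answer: 33317121/724 ≈ 46018.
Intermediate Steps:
l(Z) = 1/(8*(4 + Z)) (l(Z) = 1/(8*(Z + 4)) = 1/(8*(4 + Z)))
m(U, H) = (1 + H)*(U + 1/(8*(4 + H))) (m(U, H) = (U + 1/(8*(4 + H)))*(H + 1) = (U + 1/(8*(4 + H)))*(1 + H) = (1 + H)*(U + 1/(8*(4 + H))))
C(E) = -5 + E (C(E) = E - 5 = -5 + E)
r(K, n) = -5 + (1 + K + 8*(1 + K)*(4 + K))/(8*(4 + K)) (r(K, n) = -5 + (1 + K + 8*1*(1 + K)*(4 + K))/(8*(4 + K)) = -5 + (1 + K + 8*(1 + K)*(4 + K))/(8*(4 + K)))
45845 + r(177, 67) = 45845 + (-127 + 177 + 8*177**2)/(8*(4 + 177)) = 45845 + (1/8)*(-127 + 177 + 8*31329)/181 = 45845 + (1/8)*(1/181)*(-127 + 177 + 250632) = 45845 + (1/8)*(1/181)*250682 = 45845 + 125341/724 = 33317121/724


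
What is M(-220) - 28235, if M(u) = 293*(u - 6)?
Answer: -94453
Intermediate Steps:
M(u) = -1758 + 293*u (M(u) = 293*(-6 + u) = -1758 + 293*u)
M(-220) - 28235 = (-1758 + 293*(-220)) - 28235 = (-1758 - 64460) - 28235 = -66218 - 28235 = -94453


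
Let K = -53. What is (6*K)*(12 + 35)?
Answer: -14946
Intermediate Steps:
(6*K)*(12 + 35) = (6*(-53))*(12 + 35) = -318*47 = -14946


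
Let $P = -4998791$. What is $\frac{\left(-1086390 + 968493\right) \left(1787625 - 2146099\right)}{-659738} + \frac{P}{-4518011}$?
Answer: $- \frac{95470721233464100}{1490351770559} \approx -64059.0$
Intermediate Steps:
$\frac{\left(-1086390 + 968493\right) \left(1787625 - 2146099\right)}{-659738} + \frac{P}{-4518011} = \frac{\left(-1086390 + 968493\right) \left(1787625 - 2146099\right)}{-659738} - \frac{4998791}{-4518011} = \left(-117897\right) \left(-358474\right) \left(- \frac{1}{659738}\right) - - \frac{4998791}{4518011} = 42263009178 \left(- \frac{1}{659738}\right) + \frac{4998791}{4518011} = - \frac{21131504589}{329869} + \frac{4998791}{4518011} = - \frac{95470721233464100}{1490351770559}$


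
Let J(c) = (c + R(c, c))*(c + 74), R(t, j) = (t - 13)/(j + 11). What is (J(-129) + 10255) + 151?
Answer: 1028654/59 ≈ 17435.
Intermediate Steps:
R(t, j) = (-13 + t)/(11 + j)
J(c) = (74 + c)*(c + (-13 + c)/(11 + c)) (J(c) = (c + (-13 + c)/(11 + c))*(c + 74) = (c + (-13 + c)/(11 + c))*(74 + c) = (74 + c)*(c + (-13 + c)/(11 + c)))
(J(-129) + 10255) + 151 = ((-962 + (-129)³ + 86*(-129)² + 875*(-129))/(11 - 129) + 10255) + 151 = ((-962 - 2146689 + 86*16641 - 112875)/(-118) + 10255) + 151 = (-(-962 - 2146689 + 1431126 - 112875)/118 + 10255) + 151 = (-1/118*(-829400) + 10255) + 151 = (414700/59 + 10255) + 151 = 1019745/59 + 151 = 1028654/59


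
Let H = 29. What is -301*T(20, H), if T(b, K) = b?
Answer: -6020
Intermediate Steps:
-301*T(20, H) = -301*20 = -6020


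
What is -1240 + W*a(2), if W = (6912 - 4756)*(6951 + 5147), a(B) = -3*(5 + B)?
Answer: -547750288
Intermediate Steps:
a(B) = -15 - 3*B
W = 26083288 (W = 2156*12098 = 26083288)
-1240 + W*a(2) = -1240 + 26083288*(-15 - 3*2) = -1240 + 26083288*(-15 - 6) = -1240 + 26083288*(-21) = -1240 - 547749048 = -547750288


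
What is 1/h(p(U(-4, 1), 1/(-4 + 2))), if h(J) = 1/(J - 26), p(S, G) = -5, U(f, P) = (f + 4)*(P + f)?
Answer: -31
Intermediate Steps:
U(f, P) = (4 + f)*(P + f)
h(J) = 1/(-26 + J)
1/h(p(U(-4, 1), 1/(-4 + 2))) = 1/(1/(-26 - 5)) = 1/(1/(-31)) = 1/(-1/31) = -31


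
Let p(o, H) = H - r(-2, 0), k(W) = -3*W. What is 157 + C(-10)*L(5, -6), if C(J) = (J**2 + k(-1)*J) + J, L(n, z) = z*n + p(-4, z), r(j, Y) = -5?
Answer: -1703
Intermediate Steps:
p(o, H) = 5 + H (p(o, H) = H - 1*(-5) = H + 5 = 5 + H)
L(n, z) = 5 + z + n*z (L(n, z) = z*n + (5 + z) = n*z + (5 + z) = 5 + z + n*z)
C(J) = J**2 + 4*J (C(J) = (J**2 + (-3*(-1))*J) + J = (J**2 + 3*J) + J = J**2 + 4*J)
157 + C(-10)*L(5, -6) = 157 + (-10*(4 - 10))*(5 - 6 + 5*(-6)) = 157 + (-10*(-6))*(5 - 6 - 30) = 157 + 60*(-31) = 157 - 1860 = -1703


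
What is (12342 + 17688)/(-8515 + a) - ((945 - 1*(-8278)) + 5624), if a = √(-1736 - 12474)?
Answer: -71796783793/4834629 - 14014*I*√290/4834629 ≈ -14851.0 - 0.049363*I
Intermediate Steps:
a = 7*I*√290 (a = √(-14210) = 7*I*√290 ≈ 119.21*I)
(12342 + 17688)/(-8515 + a) - ((945 - 1*(-8278)) + 5624) = (12342 + 17688)/(-8515 + 7*I*√290) - ((945 - 1*(-8278)) + 5624) = 30030/(-8515 + 7*I*√290) - ((945 + 8278) + 5624) = 30030/(-8515 + 7*I*√290) - (9223 + 5624) = 30030/(-8515 + 7*I*√290) - 1*14847 = 30030/(-8515 + 7*I*√290) - 14847 = -14847 + 30030/(-8515 + 7*I*√290)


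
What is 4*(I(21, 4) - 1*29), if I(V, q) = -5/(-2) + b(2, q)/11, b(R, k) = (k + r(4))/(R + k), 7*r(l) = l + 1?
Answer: -740/7 ≈ -105.71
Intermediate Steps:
r(l) = ⅐ + l/7 (r(l) = (l + 1)/7 = (1 + l)/7 = ⅐ + l/7)
b(R, k) = (5/7 + k)/(R + k) (b(R, k) = (k + (⅐ + (⅐)*4))/(R + k) = (k + (⅐ + 4/7))/(R + k) = (k + 5/7)/(R + k) = (5/7 + k)/(R + k))
I(V, q) = 5/2 + (5/7 + q)/(11*(2 + q)) (I(V, q) = -5/(-2) + ((5/7 + q)/(2 + q))/11 = -5*(-½) + ((5/7 + q)/(2 + q))*(1/11) = 5/2 + (5/7 + q)/(11*(2 + q)))
4*(I(21, 4) - 1*29) = 4*(3*(260 + 133*4)/(154*(2 + 4)) - 1*29) = 4*((3/154)*(260 + 532)/6 - 29) = 4*((3/154)*(⅙)*792 - 29) = 4*(18/7 - 29) = 4*(-185/7) = -740/7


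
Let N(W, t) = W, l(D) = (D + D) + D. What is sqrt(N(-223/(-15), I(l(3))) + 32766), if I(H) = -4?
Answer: sqrt(7375695)/15 ≈ 181.05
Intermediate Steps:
l(D) = 3*D (l(D) = 2*D + D = 3*D)
sqrt(N(-223/(-15), I(l(3))) + 32766) = sqrt(-223/(-15) + 32766) = sqrt(-223*(-1/15) + 32766) = sqrt(223/15 + 32766) = sqrt(491713/15) = sqrt(7375695)/15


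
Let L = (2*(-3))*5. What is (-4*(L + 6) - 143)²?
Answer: 2209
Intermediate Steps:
L = -30 (L = -6*5 = -30)
(-4*(L + 6) - 143)² = (-4*(-30 + 6) - 143)² = (-4*(-24) - 143)² = (96 - 143)² = (-47)² = 2209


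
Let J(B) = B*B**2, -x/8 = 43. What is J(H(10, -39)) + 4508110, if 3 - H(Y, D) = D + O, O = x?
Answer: 62020566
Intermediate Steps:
x = -344 (x = -8*43 = -344)
O = -344
H(Y, D) = 347 - D (H(Y, D) = 3 - (D - 344) = 3 - (-344 + D) = 3 + (344 - D) = 347 - D)
J(B) = B**3
J(H(10, -39)) + 4508110 = (347 - 1*(-39))**3 + 4508110 = (347 + 39)**3 + 4508110 = 386**3 + 4508110 = 57512456 + 4508110 = 62020566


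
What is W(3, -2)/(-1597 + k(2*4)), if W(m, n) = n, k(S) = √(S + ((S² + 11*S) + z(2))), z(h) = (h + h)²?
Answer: 3194/2550233 + 8*√11/2550233 ≈ 0.0012628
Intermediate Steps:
z(h) = 4*h² (z(h) = (2*h)² = 4*h²)
k(S) = √(16 + S² + 12*S) (k(S) = √(S + ((S² + 11*S) + 4*2²)) = √(S + ((S² + 11*S) + 4*4)) = √(S + ((S² + 11*S) + 16)) = √(S + (16 + S² + 11*S)) = √(16 + S² + 12*S))
W(3, -2)/(-1597 + k(2*4)) = -2/(-1597 + √(16 + (2*4)² + 12*(2*4))) = -2/(-1597 + √(16 + 8² + 12*8)) = -2/(-1597 + √(16 + 64 + 96)) = -2/(-1597 + √176) = -2/(-1597 + 4*√11)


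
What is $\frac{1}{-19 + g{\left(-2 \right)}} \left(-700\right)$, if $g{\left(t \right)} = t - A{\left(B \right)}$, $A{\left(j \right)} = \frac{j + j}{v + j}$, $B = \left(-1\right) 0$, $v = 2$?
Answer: $\frac{100}{3} \approx 33.333$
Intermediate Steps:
$B = 0$
$A{\left(j \right)} = \frac{2 j}{2 + j}$ ($A{\left(j \right)} = \frac{j + j}{2 + j} = \frac{2 j}{2 + j}$)
$g{\left(t \right)} = t$ ($g{\left(t \right)} = t - 2 \cdot 0 \frac{1}{2 + 0} = t - 2 \cdot 0 \cdot \frac{1}{2} = t - 0 = t + 0 = t$)
$\frac{1}{-19 + g{\left(-2 \right)}} \left(-700\right) = \frac{1}{-19 - 2} \left(-700\right) = \frac{1}{-21} \left(-700\right) = \left(- \frac{1}{21}\right) \left(-700\right) = \frac{100}{3}$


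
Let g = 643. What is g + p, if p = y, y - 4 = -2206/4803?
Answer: 3105335/4803 ≈ 646.54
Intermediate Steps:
y = 17006/4803 (y = 4 - 2206/4803 = 17006/4803 ≈ 3.5407)
p = 17006/4803 ≈ 3.5407
g + p = 643 + 17006/4803 = 3105335/4803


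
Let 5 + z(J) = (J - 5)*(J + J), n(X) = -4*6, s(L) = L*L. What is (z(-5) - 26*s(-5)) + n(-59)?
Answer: -579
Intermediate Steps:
s(L) = L²
n(X) = -24
z(J) = -5 + 2*J*(-5 + J) (z(J) = -5 + (J - 5)*(J + J) = -5 + (-5 + J)*(2*J) = -5 + 2*J*(-5 + J))
(z(-5) - 26*s(-5)) + n(-59) = ((-5 - 10*(-5) + 2*(-5)²) - 26*(-5)²) - 24 = ((-5 + 50 + 2*25) - 26*25) - 24 = ((-5 + 50 + 50) - 650) - 24 = (95 - 650) - 24 = -555 - 24 = -579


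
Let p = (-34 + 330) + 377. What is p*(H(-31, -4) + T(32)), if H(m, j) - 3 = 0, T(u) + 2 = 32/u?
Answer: 1346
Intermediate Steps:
T(u) = -2 + 32/u
H(m, j) = 3 (H(m, j) = 3 + 0 = 3)
p = 673 (p = 296 + 377 = 673)
p*(H(-31, -4) + T(32)) = 673*(3 + (-2 + 32/32)) = 673*(3 + (-2 + 32*(1/32))) = 673*(3 + (-2 + 1)) = 673*(3 - 1) = 673*2 = 1346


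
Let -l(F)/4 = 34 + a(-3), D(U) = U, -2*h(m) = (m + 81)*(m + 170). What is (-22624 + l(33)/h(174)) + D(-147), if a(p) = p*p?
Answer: -5806604/255 ≈ -22771.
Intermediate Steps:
a(p) = p**2
h(m) = -(81 + m)*(170 + m)/2 (h(m) = -(m + 81)*(m + 170)/2 = -(81 + m)*(170 + m)/2)
l(F) = -172 (l(F) = -4*(34 + (-3)**2) = -4*(34 + 9) = -4*43 = -172)
(-22624 + l(33)/h(174)) + D(-147) = (-22624 - 172/(-6885 - 251/2*174 - 1/2*174**2)) - 147 = (-22624 - 172/(-6885 - 21837 - 1/2*30276)) - 147 = (-22624 - 172/(-6885 - 21837 - 15138)) - 147 = (-22624 - 172/(-43860)) - 147 = (-22624 - 172*(-1/43860)) - 147 = (-22624 + 1/255) - 147 = -5769119/255 - 147 = -5806604/255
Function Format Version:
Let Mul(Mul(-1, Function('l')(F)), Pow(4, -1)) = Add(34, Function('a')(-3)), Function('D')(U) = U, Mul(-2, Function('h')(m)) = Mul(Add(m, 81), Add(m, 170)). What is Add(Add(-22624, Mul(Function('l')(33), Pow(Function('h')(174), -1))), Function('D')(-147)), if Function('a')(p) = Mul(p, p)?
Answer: Rational(-5806604, 255) ≈ -22771.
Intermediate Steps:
Function('a')(p) = Pow(p, 2)
Function('h')(m) = Mul(Rational(-1, 2), Add(81, m), Add(170, m)) (Function('h')(m) = Mul(Rational(-1, 2), Mul(Add(m, 81), Add(m, 170))) = Mul(Rational(-1, 2), Mul(Add(81, m), Add(170, m))) = Mul(Rational(-1, 2), Add(81, m), Add(170, m)))
Function('l')(F) = -172 (Function('l')(F) = Mul(-4, Add(34, Pow(-3, 2))) = Mul(-4, Add(34, 9)) = Mul(-4, 43) = -172)
Add(Add(-22624, Mul(Function('l')(33), Pow(Function('h')(174), -1))), Function('D')(-147)) = Add(Add(-22624, Mul(-172, Pow(Add(-6885, Mul(Rational(-251, 2), 174), Mul(Rational(-1, 2), Pow(174, 2))), -1))), -147) = Add(Add(-22624, Mul(-172, Pow(Add(-6885, -21837, Mul(Rational(-1, 2), 30276)), -1))), -147) = Add(Add(-22624, Mul(-172, Pow(Add(-6885, -21837, -15138), -1))), -147) = Add(Add(-22624, Mul(-172, Pow(-43860, -1))), -147) = Add(Add(-22624, Mul(-172, Rational(-1, 43860))), -147) = Add(Add(-22624, Rational(1, 255)), -147) = Add(Rational(-5769119, 255), -147) = Rational(-5806604, 255)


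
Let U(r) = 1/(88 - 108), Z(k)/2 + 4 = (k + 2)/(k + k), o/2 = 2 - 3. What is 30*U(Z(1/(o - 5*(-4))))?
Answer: -3/2 ≈ -1.5000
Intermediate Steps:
o = -2 (o = 2*(2 - 3) = 2*(-1) = -2)
Z(k) = -8 + (2 + k)/k (Z(k) = -8 + 2*((k + 2)/(k + k)) = -8 + 2*((2 + k)/((2*k))) = -8 + 2*((2 + k)*(1/(2*k))) = -8 + 2*((2 + k)/(2*k)) = -8 + (2 + k)/k)
U(r) = -1/20 (U(r) = 1/(-20) = -1/20)
30*U(Z(1/(o - 5*(-4)))) = 30*(-1/20) = -3/2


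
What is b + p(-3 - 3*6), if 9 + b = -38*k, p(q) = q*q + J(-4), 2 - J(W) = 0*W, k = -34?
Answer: 1726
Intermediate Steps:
J(W) = 2 (J(W) = 2 - 0*W = 2 - 1*0 = 2 + 0 = 2)
p(q) = 2 + q² (p(q) = q*q + 2 = q² + 2 = 2 + q²)
b = 1283 (b = -9 - 38*(-34) = -9 + 1292 = 1283)
b + p(-3 - 3*6) = 1283 + (2 + (-3 - 3*6)²) = 1283 + (2 + (-3 - 18)²) = 1283 + (2 + (-21)²) = 1283 + (2 + 441) = 1283 + 443 = 1726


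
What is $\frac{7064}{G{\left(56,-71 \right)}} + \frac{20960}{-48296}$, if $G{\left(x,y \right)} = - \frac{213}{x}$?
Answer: $- \frac{2388698668}{1285881} \approx -1857.6$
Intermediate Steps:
$\frac{7064}{G{\left(56,-71 \right)}} + \frac{20960}{-48296} = \frac{7064}{\left(-213\right) \frac{1}{56}} + \frac{20960}{-48296} = \frac{7064}{\left(-213\right) \frac{1}{56}} + 20960 \left(- \frac{1}{48296}\right) = \frac{7064}{- \frac{213}{56}} - \frac{2620}{6037} = 7064 \left(- \frac{56}{213}\right) - \frac{2620}{6037} = - \frac{395584}{213} - \frac{2620}{6037} = - \frac{2388698668}{1285881}$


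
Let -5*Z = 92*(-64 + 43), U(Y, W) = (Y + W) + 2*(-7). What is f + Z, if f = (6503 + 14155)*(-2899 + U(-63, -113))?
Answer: -319060878/5 ≈ -6.3812e+7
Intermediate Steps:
U(Y, W) = -14 + W + Y (U(Y, W) = (W + Y) - 14 = -14 + W + Y)
Z = 1932/5 (Z = -92*(-64 + 43)/5 = -92*(-21)/5 = -⅕*(-1932) = 1932/5 ≈ 386.40)
f = -63812562 (f = (6503 + 14155)*(-2899 + (-14 - 113 - 63)) = 20658*(-2899 - 190) = 20658*(-3089) = -63812562)
f + Z = -63812562 + 1932/5 = -319060878/5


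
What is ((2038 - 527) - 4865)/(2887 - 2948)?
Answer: 3354/61 ≈ 54.984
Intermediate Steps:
((2038 - 527) - 4865)/(2887 - 2948) = (1511 - 4865)/(-61) = -3354*(-1/61) = 3354/61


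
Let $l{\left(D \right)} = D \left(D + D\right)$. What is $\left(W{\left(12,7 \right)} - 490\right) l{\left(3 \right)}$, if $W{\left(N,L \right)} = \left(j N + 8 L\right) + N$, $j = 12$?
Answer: $-5004$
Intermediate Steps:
$l{\left(D \right)} = 2 D^{2}$ ($l{\left(D \right)} = D 2 D = 2 D^{2}$)
$W{\left(N,L \right)} = 8 L + 13 N$ ($W{\left(N,L \right)} = \left(12 N + 8 L\right) + N = \left(8 L + 12 N\right) + N = 8 L + 13 N$)
$\left(W{\left(12,7 \right)} - 490\right) l{\left(3 \right)} = \left(\left(8 \cdot 7 + 13 \cdot 12\right) - 490\right) 2 \cdot 3^{2} = \left(\left(56 + 156\right) - 490\right) 2 \cdot 9 = \left(212 - 490\right) 18 = \left(-278\right) 18 = -5004$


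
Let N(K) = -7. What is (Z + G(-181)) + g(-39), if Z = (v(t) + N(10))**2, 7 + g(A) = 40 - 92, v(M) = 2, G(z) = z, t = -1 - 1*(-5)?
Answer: -215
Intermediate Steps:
t = 4 (t = -1 + 5 = 4)
g(A) = -59 (g(A) = -7 + (40 - 92) = -7 - 52 = -59)
Z = 25 (Z = (2 - 7)**2 = (-5)**2 = 25)
(Z + G(-181)) + g(-39) = (25 - 181) - 59 = -156 - 59 = -215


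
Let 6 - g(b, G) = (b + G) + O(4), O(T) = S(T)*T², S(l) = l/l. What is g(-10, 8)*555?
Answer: -4440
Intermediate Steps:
S(l) = 1
O(T) = T² (O(T) = 1*T² = T²)
g(b, G) = -10 - G - b (g(b, G) = 6 - ((b + G) + 4²) = 6 - ((G + b) + 16) = 6 - (16 + G + b) = 6 + (-16 - G - b) = -10 - G - b)
g(-10, 8)*555 = (-10 - 1*8 - 1*(-10))*555 = (-10 - 8 + 10)*555 = -8*555 = -4440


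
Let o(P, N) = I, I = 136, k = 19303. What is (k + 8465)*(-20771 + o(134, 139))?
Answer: -572992680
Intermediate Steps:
o(P, N) = 136
(k + 8465)*(-20771 + o(134, 139)) = (19303 + 8465)*(-20771 + 136) = 27768*(-20635) = -572992680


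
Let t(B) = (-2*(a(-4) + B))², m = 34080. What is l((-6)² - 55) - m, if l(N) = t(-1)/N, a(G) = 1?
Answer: -34080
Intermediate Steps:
t(B) = (-2 - 2*B)² (t(B) = (-2*(1 + B))² = (-2 - 2*B)²)
l(N) = 0 (l(N) = (4*(1 - 1)²)/N = (4*0²)/N = (4*0)/N = 0/N = 0)
l((-6)² - 55) - m = 0 - 1*34080 = 0 - 34080 = -34080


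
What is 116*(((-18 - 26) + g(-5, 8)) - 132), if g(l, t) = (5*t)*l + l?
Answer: -44196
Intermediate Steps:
g(l, t) = l + 5*l*t (g(l, t) = 5*l*t + l = l + 5*l*t)
116*(((-18 - 26) + g(-5, 8)) - 132) = 116*(((-18 - 26) - 5*(1 + 5*8)) - 132) = 116*((-44 - 5*(1 + 40)) - 132) = 116*((-44 - 5*41) - 132) = 116*((-44 - 205) - 132) = 116*(-249 - 132) = 116*(-381) = -44196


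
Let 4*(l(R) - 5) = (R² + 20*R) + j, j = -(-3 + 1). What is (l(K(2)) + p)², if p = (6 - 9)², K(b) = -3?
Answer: 49/16 ≈ 3.0625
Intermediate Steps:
j = 2 (j = -1*(-2) = 2)
p = 9 (p = (-3)² = 9)
l(R) = 11/2 + 5*R + R²/4 (l(R) = 5 + ((R² + 20*R) + 2)/4 = 5 + (2 + R² + 20*R)/4 = 5 + (½ + 5*R + R²/4) = 11/2 + 5*R + R²/4)
(l(K(2)) + p)² = ((11/2 + 5*(-3) + (¼)*(-3)²) + 9)² = ((11/2 - 15 + (¼)*9) + 9)² = ((11/2 - 15 + 9/4) + 9)² = (-29/4 + 9)² = (7/4)² = 49/16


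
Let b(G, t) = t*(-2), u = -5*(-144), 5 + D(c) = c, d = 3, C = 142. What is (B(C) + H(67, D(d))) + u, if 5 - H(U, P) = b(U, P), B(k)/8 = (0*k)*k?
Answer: 721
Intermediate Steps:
B(k) = 0 (B(k) = 8*((0*k)*k) = 8*(0*k) = 8*0 = 0)
D(c) = -5 + c
u = 720
b(G, t) = -2*t
H(U, P) = 5 + 2*P (H(U, P) = 5 - (-2)*P = 5 + 2*P)
(B(C) + H(67, D(d))) + u = (0 + (5 + 2*(-5 + 3))) + 720 = (0 + (5 + 2*(-2))) + 720 = (0 + (5 - 4)) + 720 = (0 + 1) + 720 = 1 + 720 = 721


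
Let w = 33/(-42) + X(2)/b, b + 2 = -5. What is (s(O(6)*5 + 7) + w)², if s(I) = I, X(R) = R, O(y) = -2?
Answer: 3249/196 ≈ 16.577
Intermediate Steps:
b = -7 (b = -2 - 5 = -7)
w = -15/14 (w = 33/(-42) + 2/(-7) = 33*(-1/42) + 2*(-⅐) = -11/14 - 2/7 = -15/14 ≈ -1.0714)
(s(O(6)*5 + 7) + w)² = ((-2*5 + 7) - 15/14)² = ((-10 + 7) - 15/14)² = (-3 - 15/14)² = (-57/14)² = 3249/196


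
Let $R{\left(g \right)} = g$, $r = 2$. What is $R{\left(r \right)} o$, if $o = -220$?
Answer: $-440$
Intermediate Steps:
$R{\left(r \right)} o = 2 \left(-220\right) = -440$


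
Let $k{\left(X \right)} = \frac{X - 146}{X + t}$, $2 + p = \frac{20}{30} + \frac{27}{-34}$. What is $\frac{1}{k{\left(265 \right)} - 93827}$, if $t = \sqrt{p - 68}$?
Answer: $\frac{- \sqrt{729606} + 27030 i}{- 2536131672 i + 93827 \sqrt{729606}} \approx -1.0658 \cdot 10^{-5} + 1.6103 \cdot 10^{-12} i$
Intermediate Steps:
$p = - \frac{217}{102}$ ($p = -2 + \left(\frac{20}{30} + \frac{27}{-34}\right) = -2 + \left(20 \cdot \frac{1}{30} + 27 \left(- \frac{1}{34}\right)\right) = -2 + \left(\frac{2}{3} - \frac{27}{34}\right) = -2 - \frac{13}{102} = - \frac{217}{102} \approx -2.1274$)
$t = \frac{i \sqrt{729606}}{102}$ ($t = \sqrt{- \frac{217}{102} - 68} = \sqrt{- \frac{7153}{102}} = \frac{i \sqrt{729606}}{102} \approx 8.3742 i$)
$k{\left(X \right)} = \frac{-146 + X}{X + \frac{i \sqrt{729606}}{102}}$ ($k{\left(X \right)} = \frac{X - 146}{X + \frac{i \sqrt{729606}}{102}} = \frac{-146 + X}{X + \frac{i \sqrt{729606}}{102}}$)
$\frac{1}{k{\left(265 \right)} - 93827} = \frac{1}{\frac{102 \left(-146 + 265\right)}{102 \cdot 265 + i \sqrt{729606}} - 93827} = \frac{1}{102 \frac{1}{27030 + i \sqrt{729606}} \cdot 119 - 93827} = \frac{1}{\frac{12138}{27030 + i \sqrt{729606}} - 93827} = \frac{1}{-93827 + \frac{12138}{27030 + i \sqrt{729606}}}$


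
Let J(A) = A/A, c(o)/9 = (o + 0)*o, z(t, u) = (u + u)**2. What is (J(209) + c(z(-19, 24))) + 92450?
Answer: 47868195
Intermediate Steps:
z(t, u) = 4*u**2 (z(t, u) = (2*u)**2 = 4*u**2)
c(o) = 9*o**2 (c(o) = 9*((o + 0)*o) = 9*(o*o) = 9*o**2)
J(A) = 1
(J(209) + c(z(-19, 24))) + 92450 = (1 + 9*(4*24**2)**2) + 92450 = (1 + 9*(4*576)**2) + 92450 = (1 + 9*2304**2) + 92450 = (1 + 9*5308416) + 92450 = (1 + 47775744) + 92450 = 47775745 + 92450 = 47868195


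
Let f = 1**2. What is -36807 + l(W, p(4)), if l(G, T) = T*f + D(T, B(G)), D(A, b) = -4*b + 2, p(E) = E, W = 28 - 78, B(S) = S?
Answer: -36601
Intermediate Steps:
f = 1
W = -50
D(A, b) = 2 - 4*b
l(G, T) = 2 + T - 4*G (l(G, T) = T*1 + (2 - 4*G) = T + (2 - 4*G) = 2 + T - 4*G)
-36807 + l(W, p(4)) = -36807 + (2 + 4 - 4*(-50)) = -36807 + (2 + 4 + 200) = -36807 + 206 = -36601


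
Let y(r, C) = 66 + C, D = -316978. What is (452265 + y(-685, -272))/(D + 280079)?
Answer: -452059/36899 ≈ -12.251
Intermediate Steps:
(452265 + y(-685, -272))/(D + 280079) = (452265 + (66 - 272))/(-316978 + 280079) = (452265 - 206)/(-36899) = 452059*(-1/36899) = -452059/36899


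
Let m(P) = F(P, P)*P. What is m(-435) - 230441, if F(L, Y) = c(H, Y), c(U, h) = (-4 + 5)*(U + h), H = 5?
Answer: -43391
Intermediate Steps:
c(U, h) = U + h (c(U, h) = 1*(U + h) = U + h)
F(L, Y) = 5 + Y
m(P) = P*(5 + P) (m(P) = (5 + P)*P = P*(5 + P))
m(-435) - 230441 = -435*(5 - 435) - 230441 = -435*(-430) - 230441 = 187050 - 230441 = -43391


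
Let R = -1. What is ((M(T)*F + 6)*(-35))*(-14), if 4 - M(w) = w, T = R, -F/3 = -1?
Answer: 10290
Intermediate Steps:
F = 3 (F = -3*(-1) = 3)
T = -1
M(w) = 4 - w
((M(T)*F + 6)*(-35))*(-14) = (((4 - 1*(-1))*3 + 6)*(-35))*(-14) = (((4 + 1)*3 + 6)*(-35))*(-14) = ((5*3 + 6)*(-35))*(-14) = ((15 + 6)*(-35))*(-14) = (21*(-35))*(-14) = -735*(-14) = 10290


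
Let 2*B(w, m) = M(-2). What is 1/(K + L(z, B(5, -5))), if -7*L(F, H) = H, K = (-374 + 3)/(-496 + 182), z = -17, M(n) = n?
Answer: 2198/2911 ≈ 0.75507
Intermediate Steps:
B(w, m) = -1 (B(w, m) = (½)*(-2) = -1)
K = 371/314 (K = -371/(-314) = -371*(-1/314) = 371/314 ≈ 1.1815)
L(F, H) = -H/7
1/(K + L(z, B(5, -5))) = 1/(371/314 - ⅐*(-1)) = 1/(371/314 + ⅐) = 1/(2911/2198) = 2198/2911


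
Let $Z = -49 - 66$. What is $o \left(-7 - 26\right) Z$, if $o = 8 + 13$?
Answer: $79695$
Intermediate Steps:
$Z = -115$
$o = 21$
$o \left(-7 - 26\right) Z = 21 \left(-7 - 26\right) \left(-115\right) = 21 \left(-33\right) \left(-115\right) = \left(-693\right) \left(-115\right) = 79695$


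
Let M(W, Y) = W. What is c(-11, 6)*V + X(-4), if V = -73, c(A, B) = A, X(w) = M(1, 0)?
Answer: 804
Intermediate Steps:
X(w) = 1
c(-11, 6)*V + X(-4) = -11*(-73) + 1 = 803 + 1 = 804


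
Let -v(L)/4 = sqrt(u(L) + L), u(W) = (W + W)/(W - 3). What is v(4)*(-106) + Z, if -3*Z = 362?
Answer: -362/3 + 848*sqrt(3) ≈ 1348.1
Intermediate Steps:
Z = -362/3 (Z = -1/3*362 = -362/3 ≈ -120.67)
u(W) = 2*W/(-3 + W) (u(W) = (2*W)/(-3 + W) = 2*W/(-3 + W))
v(L) = -4*sqrt(L + 2*L/(-3 + L)) (v(L) = -4*sqrt(2*L/(-3 + L) + L) = -4*sqrt(L + 2*L/(-3 + L)))
v(4)*(-106) + Z = -4*2*sqrt(-1 + 4)/sqrt(-3 + 4)*(-106) - 362/3 = -4*2*sqrt(3)*(-106) - 362/3 = -8*sqrt(3)*(-106) - 362/3 = 848*sqrt(3) - 362/3 = -362/3 + 848*sqrt(3)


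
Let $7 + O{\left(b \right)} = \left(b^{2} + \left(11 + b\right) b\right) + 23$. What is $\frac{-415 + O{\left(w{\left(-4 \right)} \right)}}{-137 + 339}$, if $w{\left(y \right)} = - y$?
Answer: $- \frac{323}{202} \approx -1.599$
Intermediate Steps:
$O{\left(b \right)} = 16 + b^{2} + b \left(11 + b\right)$ ($O{\left(b \right)} = -7 + \left(\left(b^{2} + \left(11 + b\right) b\right) + 23\right) = -7 + \left(\left(b^{2} + b \left(11 + b\right)\right) + 23\right) = -7 + \left(23 + b^{2} + b \left(11 + b\right)\right) = 16 + b^{2} + b \left(11 + b\right)$)
$\frac{-415 + O{\left(w{\left(-4 \right)} \right)}}{-137 + 339} = \frac{-415 + \left(16 + 2 \left(\left(-1\right) \left(-4\right)\right)^{2} + 11 \left(\left(-1\right) \left(-4\right)\right)\right)}{-137 + 339} = \frac{-415 + \left(16 + 2 \cdot 4^{2} + 11 \cdot 4\right)}{202} = \left(-415 + \left(16 + 2 \cdot 16 + 44\right)\right) \frac{1}{202} = \left(-415 + \left(16 + 32 + 44\right)\right) \frac{1}{202} = \left(-415 + 92\right) \frac{1}{202} = \left(-323\right) \frac{1}{202} = - \frac{323}{202}$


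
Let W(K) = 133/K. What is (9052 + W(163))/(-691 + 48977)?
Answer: 1475609/7870618 ≈ 0.18748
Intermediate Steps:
(9052 + W(163))/(-691 + 48977) = (9052 + 133/163)/(-691 + 48977) = (9052 + 133*(1/163))/48286 = (9052 + 133/163)*(1/48286) = (1475609/163)*(1/48286) = 1475609/7870618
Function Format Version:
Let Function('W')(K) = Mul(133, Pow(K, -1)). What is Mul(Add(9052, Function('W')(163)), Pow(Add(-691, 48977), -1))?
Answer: Rational(1475609, 7870618) ≈ 0.18748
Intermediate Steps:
Mul(Add(9052, Function('W')(163)), Pow(Add(-691, 48977), -1)) = Mul(Add(9052, Mul(133, Pow(163, -1))), Pow(Add(-691, 48977), -1)) = Mul(Add(9052, Mul(133, Rational(1, 163))), Pow(48286, -1)) = Mul(Add(9052, Rational(133, 163)), Rational(1, 48286)) = Mul(Rational(1475609, 163), Rational(1, 48286)) = Rational(1475609, 7870618)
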